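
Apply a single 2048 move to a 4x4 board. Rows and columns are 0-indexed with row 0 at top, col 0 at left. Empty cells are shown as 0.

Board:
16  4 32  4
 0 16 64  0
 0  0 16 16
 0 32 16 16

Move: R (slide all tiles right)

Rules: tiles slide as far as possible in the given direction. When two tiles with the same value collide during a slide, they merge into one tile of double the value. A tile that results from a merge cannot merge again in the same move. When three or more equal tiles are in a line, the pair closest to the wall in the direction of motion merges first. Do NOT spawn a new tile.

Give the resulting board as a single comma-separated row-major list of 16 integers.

Answer: 16, 4, 32, 4, 0, 0, 16, 64, 0, 0, 0, 32, 0, 0, 32, 32

Derivation:
Slide right:
row 0: [16, 4, 32, 4] -> [16, 4, 32, 4]
row 1: [0, 16, 64, 0] -> [0, 0, 16, 64]
row 2: [0, 0, 16, 16] -> [0, 0, 0, 32]
row 3: [0, 32, 16, 16] -> [0, 0, 32, 32]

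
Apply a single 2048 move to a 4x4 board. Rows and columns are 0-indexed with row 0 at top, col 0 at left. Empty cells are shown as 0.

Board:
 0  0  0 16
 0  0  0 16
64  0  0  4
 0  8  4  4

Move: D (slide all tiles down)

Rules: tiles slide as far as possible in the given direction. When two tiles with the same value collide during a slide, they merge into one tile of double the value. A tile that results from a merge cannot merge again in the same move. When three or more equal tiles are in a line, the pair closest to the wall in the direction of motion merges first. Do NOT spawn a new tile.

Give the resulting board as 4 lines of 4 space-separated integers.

Slide down:
col 0: [0, 0, 64, 0] -> [0, 0, 0, 64]
col 1: [0, 0, 0, 8] -> [0, 0, 0, 8]
col 2: [0, 0, 0, 4] -> [0, 0, 0, 4]
col 3: [16, 16, 4, 4] -> [0, 0, 32, 8]

Answer:  0  0  0  0
 0  0  0  0
 0  0  0 32
64  8  4  8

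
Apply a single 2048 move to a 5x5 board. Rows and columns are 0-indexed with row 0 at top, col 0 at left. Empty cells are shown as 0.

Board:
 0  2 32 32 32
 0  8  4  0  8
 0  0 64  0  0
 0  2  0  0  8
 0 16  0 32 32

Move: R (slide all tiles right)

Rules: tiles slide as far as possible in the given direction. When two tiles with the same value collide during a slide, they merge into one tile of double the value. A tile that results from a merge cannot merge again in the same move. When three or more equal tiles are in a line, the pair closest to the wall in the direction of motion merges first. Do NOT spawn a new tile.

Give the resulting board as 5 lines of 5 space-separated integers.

Slide right:
row 0: [0, 2, 32, 32, 32] -> [0, 0, 2, 32, 64]
row 1: [0, 8, 4, 0, 8] -> [0, 0, 8, 4, 8]
row 2: [0, 0, 64, 0, 0] -> [0, 0, 0, 0, 64]
row 3: [0, 2, 0, 0, 8] -> [0, 0, 0, 2, 8]
row 4: [0, 16, 0, 32, 32] -> [0, 0, 0, 16, 64]

Answer:  0  0  2 32 64
 0  0  8  4  8
 0  0  0  0 64
 0  0  0  2  8
 0  0  0 16 64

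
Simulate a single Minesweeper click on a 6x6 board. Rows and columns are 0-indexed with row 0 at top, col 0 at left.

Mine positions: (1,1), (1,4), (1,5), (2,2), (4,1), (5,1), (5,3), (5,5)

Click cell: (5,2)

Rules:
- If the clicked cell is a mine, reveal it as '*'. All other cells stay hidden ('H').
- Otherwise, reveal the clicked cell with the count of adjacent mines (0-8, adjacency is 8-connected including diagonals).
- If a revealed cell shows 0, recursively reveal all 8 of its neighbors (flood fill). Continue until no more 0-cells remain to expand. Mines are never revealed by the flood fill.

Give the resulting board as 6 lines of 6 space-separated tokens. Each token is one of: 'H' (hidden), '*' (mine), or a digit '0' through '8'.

H H H H H H
H H H H H H
H H H H H H
H H H H H H
H H H H H H
H H 3 H H H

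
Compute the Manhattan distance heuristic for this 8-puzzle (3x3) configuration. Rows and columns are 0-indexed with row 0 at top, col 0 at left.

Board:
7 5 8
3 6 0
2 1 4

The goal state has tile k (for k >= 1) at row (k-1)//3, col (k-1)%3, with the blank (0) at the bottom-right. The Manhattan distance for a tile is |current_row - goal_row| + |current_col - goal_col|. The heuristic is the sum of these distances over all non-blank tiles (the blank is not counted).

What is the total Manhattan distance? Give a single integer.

Tile 7: (0,0)->(2,0) = 2
Tile 5: (0,1)->(1,1) = 1
Tile 8: (0,2)->(2,1) = 3
Tile 3: (1,0)->(0,2) = 3
Tile 6: (1,1)->(1,2) = 1
Tile 2: (2,0)->(0,1) = 3
Tile 1: (2,1)->(0,0) = 3
Tile 4: (2,2)->(1,0) = 3
Sum: 2 + 1 + 3 + 3 + 1 + 3 + 3 + 3 = 19

Answer: 19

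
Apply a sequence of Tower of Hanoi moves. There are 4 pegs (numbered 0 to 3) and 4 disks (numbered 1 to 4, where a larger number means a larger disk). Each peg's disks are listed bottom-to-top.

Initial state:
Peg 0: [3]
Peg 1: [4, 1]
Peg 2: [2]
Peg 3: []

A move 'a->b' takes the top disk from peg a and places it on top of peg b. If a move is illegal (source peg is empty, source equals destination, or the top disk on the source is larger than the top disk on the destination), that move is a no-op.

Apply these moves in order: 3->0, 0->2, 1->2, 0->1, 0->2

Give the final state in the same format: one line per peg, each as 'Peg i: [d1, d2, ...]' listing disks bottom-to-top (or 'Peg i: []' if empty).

Answer: Peg 0: []
Peg 1: [4, 3]
Peg 2: [2, 1]
Peg 3: []

Derivation:
After move 1 (3->0):
Peg 0: [3]
Peg 1: [4, 1]
Peg 2: [2]
Peg 3: []

After move 2 (0->2):
Peg 0: [3]
Peg 1: [4, 1]
Peg 2: [2]
Peg 3: []

After move 3 (1->2):
Peg 0: [3]
Peg 1: [4]
Peg 2: [2, 1]
Peg 3: []

After move 4 (0->1):
Peg 0: []
Peg 1: [4, 3]
Peg 2: [2, 1]
Peg 3: []

After move 5 (0->2):
Peg 0: []
Peg 1: [4, 3]
Peg 2: [2, 1]
Peg 3: []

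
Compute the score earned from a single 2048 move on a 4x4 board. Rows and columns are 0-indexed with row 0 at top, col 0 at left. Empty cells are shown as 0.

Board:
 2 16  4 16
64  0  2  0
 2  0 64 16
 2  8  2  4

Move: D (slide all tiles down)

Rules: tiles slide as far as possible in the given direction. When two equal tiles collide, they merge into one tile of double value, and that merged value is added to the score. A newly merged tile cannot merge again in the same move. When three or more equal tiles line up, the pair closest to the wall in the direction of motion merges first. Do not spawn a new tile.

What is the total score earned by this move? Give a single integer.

Answer: 36

Derivation:
Slide down:
col 0: [2, 64, 2, 2] -> [0, 2, 64, 4]  score +4 (running 4)
col 1: [16, 0, 0, 8] -> [0, 0, 16, 8]  score +0 (running 4)
col 2: [4, 2, 64, 2] -> [4, 2, 64, 2]  score +0 (running 4)
col 3: [16, 0, 16, 4] -> [0, 0, 32, 4]  score +32 (running 36)
Board after move:
 0  0  4  0
 2  0  2  0
64 16 64 32
 4  8  2  4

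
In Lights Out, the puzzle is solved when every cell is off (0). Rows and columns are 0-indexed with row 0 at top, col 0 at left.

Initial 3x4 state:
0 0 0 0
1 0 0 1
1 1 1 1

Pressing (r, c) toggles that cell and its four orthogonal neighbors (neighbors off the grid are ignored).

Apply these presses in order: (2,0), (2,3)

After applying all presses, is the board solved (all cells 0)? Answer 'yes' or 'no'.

After press 1 at (2,0):
0 0 0 0
0 0 0 1
0 0 1 1

After press 2 at (2,3):
0 0 0 0
0 0 0 0
0 0 0 0

Lights still on: 0

Answer: yes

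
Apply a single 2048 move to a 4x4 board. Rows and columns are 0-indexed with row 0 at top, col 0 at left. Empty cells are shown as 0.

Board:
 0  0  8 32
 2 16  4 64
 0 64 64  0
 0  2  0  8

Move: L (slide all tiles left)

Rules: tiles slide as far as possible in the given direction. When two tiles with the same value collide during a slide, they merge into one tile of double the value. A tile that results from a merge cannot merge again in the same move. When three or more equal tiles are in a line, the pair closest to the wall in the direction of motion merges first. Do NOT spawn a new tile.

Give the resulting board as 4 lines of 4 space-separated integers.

Slide left:
row 0: [0, 0, 8, 32] -> [8, 32, 0, 0]
row 1: [2, 16, 4, 64] -> [2, 16, 4, 64]
row 2: [0, 64, 64, 0] -> [128, 0, 0, 0]
row 3: [0, 2, 0, 8] -> [2, 8, 0, 0]

Answer:   8  32   0   0
  2  16   4  64
128   0   0   0
  2   8   0   0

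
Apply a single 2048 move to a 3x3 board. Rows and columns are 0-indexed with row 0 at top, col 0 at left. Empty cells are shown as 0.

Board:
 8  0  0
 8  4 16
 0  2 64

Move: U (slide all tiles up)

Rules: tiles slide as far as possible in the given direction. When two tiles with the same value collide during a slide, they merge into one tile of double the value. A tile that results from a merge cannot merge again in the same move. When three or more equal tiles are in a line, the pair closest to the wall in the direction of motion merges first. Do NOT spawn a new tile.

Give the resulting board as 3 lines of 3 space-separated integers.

Slide up:
col 0: [8, 8, 0] -> [16, 0, 0]
col 1: [0, 4, 2] -> [4, 2, 0]
col 2: [0, 16, 64] -> [16, 64, 0]

Answer: 16  4 16
 0  2 64
 0  0  0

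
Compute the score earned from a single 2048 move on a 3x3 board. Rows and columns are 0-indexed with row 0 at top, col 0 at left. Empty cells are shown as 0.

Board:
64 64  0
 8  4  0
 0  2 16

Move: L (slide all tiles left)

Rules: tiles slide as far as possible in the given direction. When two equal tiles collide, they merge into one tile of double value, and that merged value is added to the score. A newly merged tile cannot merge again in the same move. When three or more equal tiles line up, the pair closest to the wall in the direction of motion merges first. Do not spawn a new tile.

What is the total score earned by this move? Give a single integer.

Slide left:
row 0: [64, 64, 0] -> [128, 0, 0]  score +128 (running 128)
row 1: [8, 4, 0] -> [8, 4, 0]  score +0 (running 128)
row 2: [0, 2, 16] -> [2, 16, 0]  score +0 (running 128)
Board after move:
128   0   0
  8   4   0
  2  16   0

Answer: 128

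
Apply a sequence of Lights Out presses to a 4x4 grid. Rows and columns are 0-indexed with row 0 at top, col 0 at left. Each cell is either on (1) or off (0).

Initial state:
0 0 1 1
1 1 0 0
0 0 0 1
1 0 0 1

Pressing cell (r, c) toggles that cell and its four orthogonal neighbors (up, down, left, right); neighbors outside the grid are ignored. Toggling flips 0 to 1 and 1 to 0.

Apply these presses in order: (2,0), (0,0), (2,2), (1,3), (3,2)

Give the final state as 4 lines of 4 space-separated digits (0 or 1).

After press 1 at (2,0):
0 0 1 1
0 1 0 0
1 1 0 1
0 0 0 1

After press 2 at (0,0):
1 1 1 1
1 1 0 0
1 1 0 1
0 0 0 1

After press 3 at (2,2):
1 1 1 1
1 1 1 0
1 0 1 0
0 0 1 1

After press 4 at (1,3):
1 1 1 0
1 1 0 1
1 0 1 1
0 0 1 1

After press 5 at (3,2):
1 1 1 0
1 1 0 1
1 0 0 1
0 1 0 0

Answer: 1 1 1 0
1 1 0 1
1 0 0 1
0 1 0 0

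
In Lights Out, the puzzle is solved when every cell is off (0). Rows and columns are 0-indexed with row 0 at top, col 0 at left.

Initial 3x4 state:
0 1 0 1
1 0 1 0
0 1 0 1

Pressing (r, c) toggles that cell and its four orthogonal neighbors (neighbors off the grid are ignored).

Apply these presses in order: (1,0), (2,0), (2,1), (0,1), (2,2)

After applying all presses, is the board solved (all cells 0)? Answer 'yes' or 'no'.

Answer: no

Derivation:
After press 1 at (1,0):
1 1 0 1
0 1 1 0
1 1 0 1

After press 2 at (2,0):
1 1 0 1
1 1 1 0
0 0 0 1

After press 3 at (2,1):
1 1 0 1
1 0 1 0
1 1 1 1

After press 4 at (0,1):
0 0 1 1
1 1 1 0
1 1 1 1

After press 5 at (2,2):
0 0 1 1
1 1 0 0
1 0 0 0

Lights still on: 5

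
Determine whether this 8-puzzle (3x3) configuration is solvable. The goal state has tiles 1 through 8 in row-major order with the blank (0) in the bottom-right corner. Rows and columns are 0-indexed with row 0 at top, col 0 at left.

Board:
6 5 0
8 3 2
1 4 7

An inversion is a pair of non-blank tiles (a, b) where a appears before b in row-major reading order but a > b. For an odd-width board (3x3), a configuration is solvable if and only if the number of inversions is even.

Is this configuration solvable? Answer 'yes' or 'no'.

Inversions (pairs i<j in row-major order where tile[i] > tile[j] > 0): 17
17 is odd, so the puzzle is not solvable.

Answer: no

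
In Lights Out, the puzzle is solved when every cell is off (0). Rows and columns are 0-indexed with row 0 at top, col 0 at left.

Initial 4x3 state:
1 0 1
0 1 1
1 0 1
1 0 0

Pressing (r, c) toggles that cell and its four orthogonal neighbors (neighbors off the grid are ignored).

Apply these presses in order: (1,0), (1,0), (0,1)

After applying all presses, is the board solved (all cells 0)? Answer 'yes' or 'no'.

Answer: no

Derivation:
After press 1 at (1,0):
0 0 1
1 0 1
0 0 1
1 0 0

After press 2 at (1,0):
1 0 1
0 1 1
1 0 1
1 0 0

After press 3 at (0,1):
0 1 0
0 0 1
1 0 1
1 0 0

Lights still on: 5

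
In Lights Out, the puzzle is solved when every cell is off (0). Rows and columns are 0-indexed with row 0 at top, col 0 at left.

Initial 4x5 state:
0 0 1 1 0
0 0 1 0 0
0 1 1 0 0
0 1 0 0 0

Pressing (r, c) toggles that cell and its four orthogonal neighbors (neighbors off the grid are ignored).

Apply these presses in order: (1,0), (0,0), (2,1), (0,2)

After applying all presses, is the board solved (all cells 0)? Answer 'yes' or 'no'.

After press 1 at (1,0):
1 0 1 1 0
1 1 1 0 0
1 1 1 0 0
0 1 0 0 0

After press 2 at (0,0):
0 1 1 1 0
0 1 1 0 0
1 1 1 0 0
0 1 0 0 0

After press 3 at (2,1):
0 1 1 1 0
0 0 1 0 0
0 0 0 0 0
0 0 0 0 0

After press 4 at (0,2):
0 0 0 0 0
0 0 0 0 0
0 0 0 0 0
0 0 0 0 0

Lights still on: 0

Answer: yes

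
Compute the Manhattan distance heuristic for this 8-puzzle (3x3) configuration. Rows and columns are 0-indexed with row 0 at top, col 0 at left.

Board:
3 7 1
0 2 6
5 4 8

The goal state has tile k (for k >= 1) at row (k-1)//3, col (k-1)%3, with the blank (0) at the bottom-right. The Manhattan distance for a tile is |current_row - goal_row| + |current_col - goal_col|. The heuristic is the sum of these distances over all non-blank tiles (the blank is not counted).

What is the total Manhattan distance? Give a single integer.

Answer: 13

Derivation:
Tile 3: (0,0)->(0,2) = 2
Tile 7: (0,1)->(2,0) = 3
Tile 1: (0,2)->(0,0) = 2
Tile 2: (1,1)->(0,1) = 1
Tile 6: (1,2)->(1,2) = 0
Tile 5: (2,0)->(1,1) = 2
Tile 4: (2,1)->(1,0) = 2
Tile 8: (2,2)->(2,1) = 1
Sum: 2 + 3 + 2 + 1 + 0 + 2 + 2 + 1 = 13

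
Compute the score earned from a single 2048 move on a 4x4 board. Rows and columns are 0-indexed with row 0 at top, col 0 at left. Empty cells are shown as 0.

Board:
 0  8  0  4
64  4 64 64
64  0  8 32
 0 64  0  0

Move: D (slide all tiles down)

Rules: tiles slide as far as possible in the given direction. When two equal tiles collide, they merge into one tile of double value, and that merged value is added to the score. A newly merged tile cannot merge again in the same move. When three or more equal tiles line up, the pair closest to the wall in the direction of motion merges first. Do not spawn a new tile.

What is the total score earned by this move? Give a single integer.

Slide down:
col 0: [0, 64, 64, 0] -> [0, 0, 0, 128]  score +128 (running 128)
col 1: [8, 4, 0, 64] -> [0, 8, 4, 64]  score +0 (running 128)
col 2: [0, 64, 8, 0] -> [0, 0, 64, 8]  score +0 (running 128)
col 3: [4, 64, 32, 0] -> [0, 4, 64, 32]  score +0 (running 128)
Board after move:
  0   0   0   0
  0   8   0   4
  0   4  64  64
128  64   8  32

Answer: 128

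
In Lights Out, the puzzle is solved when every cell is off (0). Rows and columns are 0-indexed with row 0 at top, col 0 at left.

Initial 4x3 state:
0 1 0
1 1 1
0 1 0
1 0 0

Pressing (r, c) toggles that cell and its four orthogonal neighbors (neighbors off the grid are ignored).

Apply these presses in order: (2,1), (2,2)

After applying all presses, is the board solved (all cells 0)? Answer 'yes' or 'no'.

Answer: no

Derivation:
After press 1 at (2,1):
0 1 0
1 0 1
1 0 1
1 1 0

After press 2 at (2,2):
0 1 0
1 0 0
1 1 0
1 1 1

Lights still on: 7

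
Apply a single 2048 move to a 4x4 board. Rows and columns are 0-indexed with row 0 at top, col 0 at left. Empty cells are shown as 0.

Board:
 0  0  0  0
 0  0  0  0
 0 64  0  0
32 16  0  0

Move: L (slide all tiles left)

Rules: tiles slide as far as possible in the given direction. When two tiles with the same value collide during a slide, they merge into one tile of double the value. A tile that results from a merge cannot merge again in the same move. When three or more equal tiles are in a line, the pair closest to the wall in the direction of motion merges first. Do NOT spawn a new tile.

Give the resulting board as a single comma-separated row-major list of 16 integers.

Answer: 0, 0, 0, 0, 0, 0, 0, 0, 64, 0, 0, 0, 32, 16, 0, 0

Derivation:
Slide left:
row 0: [0, 0, 0, 0] -> [0, 0, 0, 0]
row 1: [0, 0, 0, 0] -> [0, 0, 0, 0]
row 2: [0, 64, 0, 0] -> [64, 0, 0, 0]
row 3: [32, 16, 0, 0] -> [32, 16, 0, 0]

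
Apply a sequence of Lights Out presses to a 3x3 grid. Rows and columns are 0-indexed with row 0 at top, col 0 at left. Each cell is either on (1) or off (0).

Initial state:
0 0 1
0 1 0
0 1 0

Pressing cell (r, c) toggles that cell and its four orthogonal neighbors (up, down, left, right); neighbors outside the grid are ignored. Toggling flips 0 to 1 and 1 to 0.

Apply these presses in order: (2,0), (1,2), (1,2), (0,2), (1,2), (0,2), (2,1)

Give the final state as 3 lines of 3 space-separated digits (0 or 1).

After press 1 at (2,0):
0 0 1
1 1 0
1 0 0

After press 2 at (1,2):
0 0 0
1 0 1
1 0 1

After press 3 at (1,2):
0 0 1
1 1 0
1 0 0

After press 4 at (0,2):
0 1 0
1 1 1
1 0 0

After press 5 at (1,2):
0 1 1
1 0 0
1 0 1

After press 6 at (0,2):
0 0 0
1 0 1
1 0 1

After press 7 at (2,1):
0 0 0
1 1 1
0 1 0

Answer: 0 0 0
1 1 1
0 1 0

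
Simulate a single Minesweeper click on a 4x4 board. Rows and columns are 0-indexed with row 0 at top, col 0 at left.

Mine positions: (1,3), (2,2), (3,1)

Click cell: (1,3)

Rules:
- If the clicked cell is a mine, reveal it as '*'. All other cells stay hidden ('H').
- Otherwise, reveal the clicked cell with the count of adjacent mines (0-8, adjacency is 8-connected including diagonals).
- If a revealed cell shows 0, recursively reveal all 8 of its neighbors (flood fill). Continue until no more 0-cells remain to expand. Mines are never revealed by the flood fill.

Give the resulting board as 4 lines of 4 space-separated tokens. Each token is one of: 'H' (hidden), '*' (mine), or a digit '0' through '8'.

H H H H
H H H *
H H H H
H H H H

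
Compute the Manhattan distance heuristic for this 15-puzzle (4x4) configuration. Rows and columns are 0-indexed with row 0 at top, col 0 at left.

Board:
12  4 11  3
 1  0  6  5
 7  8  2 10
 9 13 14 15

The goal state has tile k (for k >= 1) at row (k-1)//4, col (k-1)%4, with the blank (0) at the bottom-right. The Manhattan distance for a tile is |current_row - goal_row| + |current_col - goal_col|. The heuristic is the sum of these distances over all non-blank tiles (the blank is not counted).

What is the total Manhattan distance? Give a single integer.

Answer: 30

Derivation:
Tile 12: at (0,0), goal (2,3), distance |0-2|+|0-3| = 5
Tile 4: at (0,1), goal (0,3), distance |0-0|+|1-3| = 2
Tile 11: at (0,2), goal (2,2), distance |0-2|+|2-2| = 2
Tile 3: at (0,3), goal (0,2), distance |0-0|+|3-2| = 1
Tile 1: at (1,0), goal (0,0), distance |1-0|+|0-0| = 1
Tile 6: at (1,2), goal (1,1), distance |1-1|+|2-1| = 1
Tile 5: at (1,3), goal (1,0), distance |1-1|+|3-0| = 3
Tile 7: at (2,0), goal (1,2), distance |2-1|+|0-2| = 3
Tile 8: at (2,1), goal (1,3), distance |2-1|+|1-3| = 3
Tile 2: at (2,2), goal (0,1), distance |2-0|+|2-1| = 3
Tile 10: at (2,3), goal (2,1), distance |2-2|+|3-1| = 2
Tile 9: at (3,0), goal (2,0), distance |3-2|+|0-0| = 1
Tile 13: at (3,1), goal (3,0), distance |3-3|+|1-0| = 1
Tile 14: at (3,2), goal (3,1), distance |3-3|+|2-1| = 1
Tile 15: at (3,3), goal (3,2), distance |3-3|+|3-2| = 1
Sum: 5 + 2 + 2 + 1 + 1 + 1 + 3 + 3 + 3 + 3 + 2 + 1 + 1 + 1 + 1 = 30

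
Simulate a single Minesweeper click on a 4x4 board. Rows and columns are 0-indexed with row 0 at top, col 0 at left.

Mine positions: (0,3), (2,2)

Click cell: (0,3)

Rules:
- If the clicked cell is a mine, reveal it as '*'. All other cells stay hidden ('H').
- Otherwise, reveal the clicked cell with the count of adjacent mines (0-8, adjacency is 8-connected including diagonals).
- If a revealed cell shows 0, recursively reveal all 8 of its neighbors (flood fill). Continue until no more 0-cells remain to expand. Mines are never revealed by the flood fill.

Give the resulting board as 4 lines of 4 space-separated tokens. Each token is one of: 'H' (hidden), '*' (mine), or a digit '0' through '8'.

H H H *
H H H H
H H H H
H H H H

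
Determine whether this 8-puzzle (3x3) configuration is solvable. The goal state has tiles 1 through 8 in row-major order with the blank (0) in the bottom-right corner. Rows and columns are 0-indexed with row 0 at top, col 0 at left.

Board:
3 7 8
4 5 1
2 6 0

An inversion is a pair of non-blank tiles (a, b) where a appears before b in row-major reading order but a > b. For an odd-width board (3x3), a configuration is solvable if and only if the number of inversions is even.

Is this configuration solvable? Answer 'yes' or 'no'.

Inversions (pairs i<j in row-major order where tile[i] > tile[j] > 0): 16
16 is even, so the puzzle is solvable.

Answer: yes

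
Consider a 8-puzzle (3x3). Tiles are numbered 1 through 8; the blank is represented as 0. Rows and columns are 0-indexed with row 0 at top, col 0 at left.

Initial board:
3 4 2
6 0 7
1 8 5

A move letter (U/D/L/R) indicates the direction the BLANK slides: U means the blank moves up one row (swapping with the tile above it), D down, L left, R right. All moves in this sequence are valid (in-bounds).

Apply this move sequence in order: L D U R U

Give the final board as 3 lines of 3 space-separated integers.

After move 1 (L):
3 4 2
0 6 7
1 8 5

After move 2 (D):
3 4 2
1 6 7
0 8 5

After move 3 (U):
3 4 2
0 6 7
1 8 5

After move 4 (R):
3 4 2
6 0 7
1 8 5

After move 5 (U):
3 0 2
6 4 7
1 8 5

Answer: 3 0 2
6 4 7
1 8 5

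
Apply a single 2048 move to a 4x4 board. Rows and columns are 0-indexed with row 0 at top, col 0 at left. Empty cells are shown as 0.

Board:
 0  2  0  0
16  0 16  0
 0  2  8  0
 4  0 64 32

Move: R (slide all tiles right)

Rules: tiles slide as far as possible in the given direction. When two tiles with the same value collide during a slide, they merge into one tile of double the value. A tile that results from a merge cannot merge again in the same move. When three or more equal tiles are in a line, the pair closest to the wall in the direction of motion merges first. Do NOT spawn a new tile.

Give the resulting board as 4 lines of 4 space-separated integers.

Answer:  0  0  0  2
 0  0  0 32
 0  0  2  8
 0  4 64 32

Derivation:
Slide right:
row 0: [0, 2, 0, 0] -> [0, 0, 0, 2]
row 1: [16, 0, 16, 0] -> [0, 0, 0, 32]
row 2: [0, 2, 8, 0] -> [0, 0, 2, 8]
row 3: [4, 0, 64, 32] -> [0, 4, 64, 32]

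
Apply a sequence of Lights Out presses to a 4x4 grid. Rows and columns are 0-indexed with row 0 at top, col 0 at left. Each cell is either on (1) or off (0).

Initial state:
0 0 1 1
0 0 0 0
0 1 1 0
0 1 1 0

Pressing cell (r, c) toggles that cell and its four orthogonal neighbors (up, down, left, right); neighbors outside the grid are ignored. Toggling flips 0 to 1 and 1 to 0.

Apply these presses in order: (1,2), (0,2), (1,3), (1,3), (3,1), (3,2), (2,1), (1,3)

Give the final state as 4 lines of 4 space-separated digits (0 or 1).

After press 1 at (1,2):
0 0 0 1
0 1 1 1
0 1 0 0
0 1 1 0

After press 2 at (0,2):
0 1 1 0
0 1 0 1
0 1 0 0
0 1 1 0

After press 3 at (1,3):
0 1 1 1
0 1 1 0
0 1 0 1
0 1 1 0

After press 4 at (1,3):
0 1 1 0
0 1 0 1
0 1 0 0
0 1 1 0

After press 5 at (3,1):
0 1 1 0
0 1 0 1
0 0 0 0
1 0 0 0

After press 6 at (3,2):
0 1 1 0
0 1 0 1
0 0 1 0
1 1 1 1

After press 7 at (2,1):
0 1 1 0
0 0 0 1
1 1 0 0
1 0 1 1

After press 8 at (1,3):
0 1 1 1
0 0 1 0
1 1 0 1
1 0 1 1

Answer: 0 1 1 1
0 0 1 0
1 1 0 1
1 0 1 1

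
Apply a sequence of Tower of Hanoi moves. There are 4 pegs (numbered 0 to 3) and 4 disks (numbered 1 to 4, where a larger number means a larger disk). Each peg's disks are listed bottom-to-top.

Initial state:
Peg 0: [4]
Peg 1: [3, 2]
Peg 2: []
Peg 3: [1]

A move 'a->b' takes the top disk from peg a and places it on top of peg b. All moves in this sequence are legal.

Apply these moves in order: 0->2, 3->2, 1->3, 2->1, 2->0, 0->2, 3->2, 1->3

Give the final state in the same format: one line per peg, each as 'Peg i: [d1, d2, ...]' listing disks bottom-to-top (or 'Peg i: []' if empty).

After move 1 (0->2):
Peg 0: []
Peg 1: [3, 2]
Peg 2: [4]
Peg 3: [1]

After move 2 (3->2):
Peg 0: []
Peg 1: [3, 2]
Peg 2: [4, 1]
Peg 3: []

After move 3 (1->3):
Peg 0: []
Peg 1: [3]
Peg 2: [4, 1]
Peg 3: [2]

After move 4 (2->1):
Peg 0: []
Peg 1: [3, 1]
Peg 2: [4]
Peg 3: [2]

After move 5 (2->0):
Peg 0: [4]
Peg 1: [3, 1]
Peg 2: []
Peg 3: [2]

After move 6 (0->2):
Peg 0: []
Peg 1: [3, 1]
Peg 2: [4]
Peg 3: [2]

After move 7 (3->2):
Peg 0: []
Peg 1: [3, 1]
Peg 2: [4, 2]
Peg 3: []

After move 8 (1->3):
Peg 0: []
Peg 1: [3]
Peg 2: [4, 2]
Peg 3: [1]

Answer: Peg 0: []
Peg 1: [3]
Peg 2: [4, 2]
Peg 3: [1]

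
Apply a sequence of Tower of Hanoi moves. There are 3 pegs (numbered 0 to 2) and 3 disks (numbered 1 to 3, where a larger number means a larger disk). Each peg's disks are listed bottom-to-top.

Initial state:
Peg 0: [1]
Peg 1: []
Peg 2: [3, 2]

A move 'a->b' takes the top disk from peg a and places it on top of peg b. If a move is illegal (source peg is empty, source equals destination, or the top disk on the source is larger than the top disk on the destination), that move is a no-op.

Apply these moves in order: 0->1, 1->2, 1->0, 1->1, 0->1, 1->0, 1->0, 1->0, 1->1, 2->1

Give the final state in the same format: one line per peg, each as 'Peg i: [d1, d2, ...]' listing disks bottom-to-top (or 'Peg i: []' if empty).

Answer: Peg 0: []
Peg 1: [1]
Peg 2: [3, 2]

Derivation:
After move 1 (0->1):
Peg 0: []
Peg 1: [1]
Peg 2: [3, 2]

After move 2 (1->2):
Peg 0: []
Peg 1: []
Peg 2: [3, 2, 1]

After move 3 (1->0):
Peg 0: []
Peg 1: []
Peg 2: [3, 2, 1]

After move 4 (1->1):
Peg 0: []
Peg 1: []
Peg 2: [3, 2, 1]

After move 5 (0->1):
Peg 0: []
Peg 1: []
Peg 2: [3, 2, 1]

After move 6 (1->0):
Peg 0: []
Peg 1: []
Peg 2: [3, 2, 1]

After move 7 (1->0):
Peg 0: []
Peg 1: []
Peg 2: [3, 2, 1]

After move 8 (1->0):
Peg 0: []
Peg 1: []
Peg 2: [3, 2, 1]

After move 9 (1->1):
Peg 0: []
Peg 1: []
Peg 2: [3, 2, 1]

After move 10 (2->1):
Peg 0: []
Peg 1: [1]
Peg 2: [3, 2]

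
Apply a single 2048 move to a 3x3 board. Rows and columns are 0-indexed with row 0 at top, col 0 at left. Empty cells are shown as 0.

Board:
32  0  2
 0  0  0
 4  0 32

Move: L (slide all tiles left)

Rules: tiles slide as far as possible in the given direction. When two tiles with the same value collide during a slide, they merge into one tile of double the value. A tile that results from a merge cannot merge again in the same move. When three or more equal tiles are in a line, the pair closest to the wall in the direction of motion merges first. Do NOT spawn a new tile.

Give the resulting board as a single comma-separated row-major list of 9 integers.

Slide left:
row 0: [32, 0, 2] -> [32, 2, 0]
row 1: [0, 0, 0] -> [0, 0, 0]
row 2: [4, 0, 32] -> [4, 32, 0]

Answer: 32, 2, 0, 0, 0, 0, 4, 32, 0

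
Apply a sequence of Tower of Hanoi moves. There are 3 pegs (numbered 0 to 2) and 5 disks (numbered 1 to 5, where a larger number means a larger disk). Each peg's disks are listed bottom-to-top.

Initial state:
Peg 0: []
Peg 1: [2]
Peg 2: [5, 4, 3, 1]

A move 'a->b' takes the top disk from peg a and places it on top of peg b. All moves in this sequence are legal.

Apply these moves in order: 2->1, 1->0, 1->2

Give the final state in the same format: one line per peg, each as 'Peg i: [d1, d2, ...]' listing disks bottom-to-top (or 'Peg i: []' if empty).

Answer: Peg 0: [1]
Peg 1: []
Peg 2: [5, 4, 3, 2]

Derivation:
After move 1 (2->1):
Peg 0: []
Peg 1: [2, 1]
Peg 2: [5, 4, 3]

After move 2 (1->0):
Peg 0: [1]
Peg 1: [2]
Peg 2: [5, 4, 3]

After move 3 (1->2):
Peg 0: [1]
Peg 1: []
Peg 2: [5, 4, 3, 2]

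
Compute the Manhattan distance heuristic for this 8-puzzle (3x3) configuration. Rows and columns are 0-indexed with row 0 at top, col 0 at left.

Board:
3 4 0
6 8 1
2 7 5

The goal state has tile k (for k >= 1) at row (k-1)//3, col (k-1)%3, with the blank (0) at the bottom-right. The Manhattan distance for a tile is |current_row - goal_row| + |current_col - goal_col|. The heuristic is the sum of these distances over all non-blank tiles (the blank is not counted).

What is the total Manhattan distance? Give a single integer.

Tile 3: (0,0)->(0,2) = 2
Tile 4: (0,1)->(1,0) = 2
Tile 6: (1,0)->(1,2) = 2
Tile 8: (1,1)->(2,1) = 1
Tile 1: (1,2)->(0,0) = 3
Tile 2: (2,0)->(0,1) = 3
Tile 7: (2,1)->(2,0) = 1
Tile 5: (2,2)->(1,1) = 2
Sum: 2 + 2 + 2 + 1 + 3 + 3 + 1 + 2 = 16

Answer: 16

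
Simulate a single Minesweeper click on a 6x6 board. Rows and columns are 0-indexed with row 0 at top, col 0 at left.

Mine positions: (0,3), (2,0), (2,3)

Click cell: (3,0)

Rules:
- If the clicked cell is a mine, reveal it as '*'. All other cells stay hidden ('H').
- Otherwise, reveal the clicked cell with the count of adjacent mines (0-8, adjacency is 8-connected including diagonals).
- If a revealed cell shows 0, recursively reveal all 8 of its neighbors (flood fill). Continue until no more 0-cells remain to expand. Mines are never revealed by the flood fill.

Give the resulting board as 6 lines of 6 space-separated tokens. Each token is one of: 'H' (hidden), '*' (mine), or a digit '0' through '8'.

H H H H H H
H H H H H H
H H H H H H
1 H H H H H
H H H H H H
H H H H H H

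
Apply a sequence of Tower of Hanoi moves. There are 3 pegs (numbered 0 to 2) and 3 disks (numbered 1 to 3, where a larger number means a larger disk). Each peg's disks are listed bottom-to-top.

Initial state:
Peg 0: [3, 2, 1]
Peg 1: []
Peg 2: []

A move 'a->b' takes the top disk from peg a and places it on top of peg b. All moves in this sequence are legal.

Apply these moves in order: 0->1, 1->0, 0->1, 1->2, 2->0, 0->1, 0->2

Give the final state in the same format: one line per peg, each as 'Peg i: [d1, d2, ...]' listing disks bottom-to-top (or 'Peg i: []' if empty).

Answer: Peg 0: [3]
Peg 1: [1]
Peg 2: [2]

Derivation:
After move 1 (0->1):
Peg 0: [3, 2]
Peg 1: [1]
Peg 2: []

After move 2 (1->0):
Peg 0: [3, 2, 1]
Peg 1: []
Peg 2: []

After move 3 (0->1):
Peg 0: [3, 2]
Peg 1: [1]
Peg 2: []

After move 4 (1->2):
Peg 0: [3, 2]
Peg 1: []
Peg 2: [1]

After move 5 (2->0):
Peg 0: [3, 2, 1]
Peg 1: []
Peg 2: []

After move 6 (0->1):
Peg 0: [3, 2]
Peg 1: [1]
Peg 2: []

After move 7 (0->2):
Peg 0: [3]
Peg 1: [1]
Peg 2: [2]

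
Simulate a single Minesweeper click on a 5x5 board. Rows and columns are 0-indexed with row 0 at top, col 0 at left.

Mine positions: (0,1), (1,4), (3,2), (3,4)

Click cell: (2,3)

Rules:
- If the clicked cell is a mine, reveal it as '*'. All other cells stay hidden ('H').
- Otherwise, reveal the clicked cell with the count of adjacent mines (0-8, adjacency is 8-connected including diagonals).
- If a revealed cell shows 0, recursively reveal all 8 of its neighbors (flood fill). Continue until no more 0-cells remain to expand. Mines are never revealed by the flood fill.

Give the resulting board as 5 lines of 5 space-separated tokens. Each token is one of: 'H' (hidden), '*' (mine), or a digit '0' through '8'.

H H H H H
H H H H H
H H H 3 H
H H H H H
H H H H H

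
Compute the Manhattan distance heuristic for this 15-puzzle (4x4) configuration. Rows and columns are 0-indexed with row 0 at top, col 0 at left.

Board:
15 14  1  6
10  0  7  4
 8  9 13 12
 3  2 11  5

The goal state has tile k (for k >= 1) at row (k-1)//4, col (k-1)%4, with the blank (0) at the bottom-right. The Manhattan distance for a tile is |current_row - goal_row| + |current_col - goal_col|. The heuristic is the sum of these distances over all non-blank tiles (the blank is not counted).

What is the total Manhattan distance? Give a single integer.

Answer: 38

Derivation:
Tile 15: at (0,0), goal (3,2), distance |0-3|+|0-2| = 5
Tile 14: at (0,1), goal (3,1), distance |0-3|+|1-1| = 3
Tile 1: at (0,2), goal (0,0), distance |0-0|+|2-0| = 2
Tile 6: at (0,3), goal (1,1), distance |0-1|+|3-1| = 3
Tile 10: at (1,0), goal (2,1), distance |1-2|+|0-1| = 2
Tile 7: at (1,2), goal (1,2), distance |1-1|+|2-2| = 0
Tile 4: at (1,3), goal (0,3), distance |1-0|+|3-3| = 1
Tile 8: at (2,0), goal (1,3), distance |2-1|+|0-3| = 4
Tile 9: at (2,1), goal (2,0), distance |2-2|+|1-0| = 1
Tile 13: at (2,2), goal (3,0), distance |2-3|+|2-0| = 3
Tile 12: at (2,3), goal (2,3), distance |2-2|+|3-3| = 0
Tile 3: at (3,0), goal (0,2), distance |3-0|+|0-2| = 5
Tile 2: at (3,1), goal (0,1), distance |3-0|+|1-1| = 3
Tile 11: at (3,2), goal (2,2), distance |3-2|+|2-2| = 1
Tile 5: at (3,3), goal (1,0), distance |3-1|+|3-0| = 5
Sum: 5 + 3 + 2 + 3 + 2 + 0 + 1 + 4 + 1 + 3 + 0 + 5 + 3 + 1 + 5 = 38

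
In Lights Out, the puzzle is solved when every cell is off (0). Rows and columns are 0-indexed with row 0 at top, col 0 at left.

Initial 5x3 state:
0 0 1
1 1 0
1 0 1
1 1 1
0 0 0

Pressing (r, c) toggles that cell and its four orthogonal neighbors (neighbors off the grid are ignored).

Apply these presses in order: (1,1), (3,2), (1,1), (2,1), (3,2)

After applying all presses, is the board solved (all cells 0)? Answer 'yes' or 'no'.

After press 1 at (1,1):
0 1 1
0 0 1
1 1 1
1 1 1
0 0 0

After press 2 at (3,2):
0 1 1
0 0 1
1 1 0
1 0 0
0 0 1

After press 3 at (1,1):
0 0 1
1 1 0
1 0 0
1 0 0
0 0 1

After press 4 at (2,1):
0 0 1
1 0 0
0 1 1
1 1 0
0 0 1

After press 5 at (3,2):
0 0 1
1 0 0
0 1 0
1 0 1
0 0 0

Lights still on: 5

Answer: no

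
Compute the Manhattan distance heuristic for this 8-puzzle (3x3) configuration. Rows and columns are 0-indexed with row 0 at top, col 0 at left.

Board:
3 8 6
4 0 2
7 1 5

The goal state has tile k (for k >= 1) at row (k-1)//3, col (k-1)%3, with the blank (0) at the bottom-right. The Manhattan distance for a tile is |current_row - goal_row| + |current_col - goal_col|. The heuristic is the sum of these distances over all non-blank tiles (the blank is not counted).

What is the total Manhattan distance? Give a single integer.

Tile 3: (0,0)->(0,2) = 2
Tile 8: (0,1)->(2,1) = 2
Tile 6: (0,2)->(1,2) = 1
Tile 4: (1,0)->(1,0) = 0
Tile 2: (1,2)->(0,1) = 2
Tile 7: (2,0)->(2,0) = 0
Tile 1: (2,1)->(0,0) = 3
Tile 5: (2,2)->(1,1) = 2
Sum: 2 + 2 + 1 + 0 + 2 + 0 + 3 + 2 = 12

Answer: 12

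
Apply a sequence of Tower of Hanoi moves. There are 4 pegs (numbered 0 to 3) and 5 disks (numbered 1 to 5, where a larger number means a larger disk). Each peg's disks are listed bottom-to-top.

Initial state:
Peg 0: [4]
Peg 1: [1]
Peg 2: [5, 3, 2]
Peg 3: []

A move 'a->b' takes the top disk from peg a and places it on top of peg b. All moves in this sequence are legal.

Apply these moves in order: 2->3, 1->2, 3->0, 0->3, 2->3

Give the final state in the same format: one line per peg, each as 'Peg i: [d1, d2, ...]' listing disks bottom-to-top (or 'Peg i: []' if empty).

After move 1 (2->3):
Peg 0: [4]
Peg 1: [1]
Peg 2: [5, 3]
Peg 3: [2]

After move 2 (1->2):
Peg 0: [4]
Peg 1: []
Peg 2: [5, 3, 1]
Peg 3: [2]

After move 3 (3->0):
Peg 0: [4, 2]
Peg 1: []
Peg 2: [5, 3, 1]
Peg 3: []

After move 4 (0->3):
Peg 0: [4]
Peg 1: []
Peg 2: [5, 3, 1]
Peg 3: [2]

After move 5 (2->3):
Peg 0: [4]
Peg 1: []
Peg 2: [5, 3]
Peg 3: [2, 1]

Answer: Peg 0: [4]
Peg 1: []
Peg 2: [5, 3]
Peg 3: [2, 1]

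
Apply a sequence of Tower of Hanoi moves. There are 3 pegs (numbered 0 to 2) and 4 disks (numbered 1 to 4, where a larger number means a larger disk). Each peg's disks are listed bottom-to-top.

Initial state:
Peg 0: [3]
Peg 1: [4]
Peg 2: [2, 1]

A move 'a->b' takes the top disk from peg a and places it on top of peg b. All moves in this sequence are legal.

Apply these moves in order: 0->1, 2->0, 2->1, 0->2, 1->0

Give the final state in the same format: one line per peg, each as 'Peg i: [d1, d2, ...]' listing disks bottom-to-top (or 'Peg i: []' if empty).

After move 1 (0->1):
Peg 0: []
Peg 1: [4, 3]
Peg 2: [2, 1]

After move 2 (2->0):
Peg 0: [1]
Peg 1: [4, 3]
Peg 2: [2]

After move 3 (2->1):
Peg 0: [1]
Peg 1: [4, 3, 2]
Peg 2: []

After move 4 (0->2):
Peg 0: []
Peg 1: [4, 3, 2]
Peg 2: [1]

After move 5 (1->0):
Peg 0: [2]
Peg 1: [4, 3]
Peg 2: [1]

Answer: Peg 0: [2]
Peg 1: [4, 3]
Peg 2: [1]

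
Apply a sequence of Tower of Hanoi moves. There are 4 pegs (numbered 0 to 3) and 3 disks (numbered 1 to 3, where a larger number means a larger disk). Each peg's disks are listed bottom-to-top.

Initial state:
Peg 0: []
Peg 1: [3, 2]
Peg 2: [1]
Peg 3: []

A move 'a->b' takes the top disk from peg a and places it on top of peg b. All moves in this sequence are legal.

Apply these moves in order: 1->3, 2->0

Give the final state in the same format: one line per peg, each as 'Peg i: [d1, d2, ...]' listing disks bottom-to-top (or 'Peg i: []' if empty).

After move 1 (1->3):
Peg 0: []
Peg 1: [3]
Peg 2: [1]
Peg 3: [2]

After move 2 (2->0):
Peg 0: [1]
Peg 1: [3]
Peg 2: []
Peg 3: [2]

Answer: Peg 0: [1]
Peg 1: [3]
Peg 2: []
Peg 3: [2]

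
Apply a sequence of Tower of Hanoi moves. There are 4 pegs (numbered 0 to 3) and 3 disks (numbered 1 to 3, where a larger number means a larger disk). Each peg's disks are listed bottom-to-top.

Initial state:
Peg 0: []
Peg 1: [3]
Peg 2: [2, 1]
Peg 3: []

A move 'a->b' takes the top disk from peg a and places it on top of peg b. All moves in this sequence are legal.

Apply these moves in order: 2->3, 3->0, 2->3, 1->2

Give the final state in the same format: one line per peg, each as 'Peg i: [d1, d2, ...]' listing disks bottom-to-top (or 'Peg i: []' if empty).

After move 1 (2->3):
Peg 0: []
Peg 1: [3]
Peg 2: [2]
Peg 3: [1]

After move 2 (3->0):
Peg 0: [1]
Peg 1: [3]
Peg 2: [2]
Peg 3: []

After move 3 (2->3):
Peg 0: [1]
Peg 1: [3]
Peg 2: []
Peg 3: [2]

After move 4 (1->2):
Peg 0: [1]
Peg 1: []
Peg 2: [3]
Peg 3: [2]

Answer: Peg 0: [1]
Peg 1: []
Peg 2: [3]
Peg 3: [2]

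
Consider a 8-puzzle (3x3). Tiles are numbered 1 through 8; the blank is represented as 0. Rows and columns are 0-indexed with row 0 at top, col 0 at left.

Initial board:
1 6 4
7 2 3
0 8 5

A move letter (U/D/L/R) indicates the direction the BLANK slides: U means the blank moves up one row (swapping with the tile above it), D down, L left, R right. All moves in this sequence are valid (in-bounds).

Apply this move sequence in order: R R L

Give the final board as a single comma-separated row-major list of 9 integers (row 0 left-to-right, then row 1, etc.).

Answer: 1, 6, 4, 7, 2, 3, 8, 0, 5

Derivation:
After move 1 (R):
1 6 4
7 2 3
8 0 5

After move 2 (R):
1 6 4
7 2 3
8 5 0

After move 3 (L):
1 6 4
7 2 3
8 0 5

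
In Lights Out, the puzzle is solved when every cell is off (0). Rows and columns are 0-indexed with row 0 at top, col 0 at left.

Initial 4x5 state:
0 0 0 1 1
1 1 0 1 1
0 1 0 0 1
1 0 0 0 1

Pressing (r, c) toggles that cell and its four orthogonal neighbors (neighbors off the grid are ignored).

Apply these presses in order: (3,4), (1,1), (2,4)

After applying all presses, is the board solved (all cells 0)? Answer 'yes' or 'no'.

After press 1 at (3,4):
0 0 0 1 1
1 1 0 1 1
0 1 0 0 0
1 0 0 1 0

After press 2 at (1,1):
0 1 0 1 1
0 0 1 1 1
0 0 0 0 0
1 0 0 1 0

After press 3 at (2,4):
0 1 0 1 1
0 0 1 1 0
0 0 0 1 1
1 0 0 1 1

Lights still on: 10

Answer: no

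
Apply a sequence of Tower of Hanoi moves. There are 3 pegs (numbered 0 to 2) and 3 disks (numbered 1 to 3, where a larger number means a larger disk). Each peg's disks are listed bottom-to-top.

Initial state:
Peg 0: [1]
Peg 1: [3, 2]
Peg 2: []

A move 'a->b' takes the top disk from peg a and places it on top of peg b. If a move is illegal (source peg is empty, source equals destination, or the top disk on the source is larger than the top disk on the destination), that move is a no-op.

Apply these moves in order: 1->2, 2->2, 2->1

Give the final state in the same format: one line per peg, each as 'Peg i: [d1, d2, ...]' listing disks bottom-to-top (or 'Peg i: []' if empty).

After move 1 (1->2):
Peg 0: [1]
Peg 1: [3]
Peg 2: [2]

After move 2 (2->2):
Peg 0: [1]
Peg 1: [3]
Peg 2: [2]

After move 3 (2->1):
Peg 0: [1]
Peg 1: [3, 2]
Peg 2: []

Answer: Peg 0: [1]
Peg 1: [3, 2]
Peg 2: []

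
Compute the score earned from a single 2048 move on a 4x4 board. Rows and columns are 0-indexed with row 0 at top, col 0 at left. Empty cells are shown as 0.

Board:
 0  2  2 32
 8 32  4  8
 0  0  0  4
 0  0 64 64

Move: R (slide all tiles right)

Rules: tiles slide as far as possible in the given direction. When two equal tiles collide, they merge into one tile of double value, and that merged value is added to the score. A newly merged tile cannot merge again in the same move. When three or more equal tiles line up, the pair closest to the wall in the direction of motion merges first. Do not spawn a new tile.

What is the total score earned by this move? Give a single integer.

Slide right:
row 0: [0, 2, 2, 32] -> [0, 0, 4, 32]  score +4 (running 4)
row 1: [8, 32, 4, 8] -> [8, 32, 4, 8]  score +0 (running 4)
row 2: [0, 0, 0, 4] -> [0, 0, 0, 4]  score +0 (running 4)
row 3: [0, 0, 64, 64] -> [0, 0, 0, 128]  score +128 (running 132)
Board after move:
  0   0   4  32
  8  32   4   8
  0   0   0   4
  0   0   0 128

Answer: 132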